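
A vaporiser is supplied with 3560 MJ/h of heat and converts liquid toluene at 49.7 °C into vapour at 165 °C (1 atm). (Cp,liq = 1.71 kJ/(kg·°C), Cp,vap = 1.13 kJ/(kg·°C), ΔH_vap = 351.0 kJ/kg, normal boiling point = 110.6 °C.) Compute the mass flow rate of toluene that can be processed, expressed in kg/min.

Δh = 1.71×(110.6−49.7) + 351.0 + 1.13×(165−110.6) = 516.61 kJ/kg
Q = 3560 MJ/h = 988.89 kJ/s = 59333 kJ/min
ṁ = Q/Δh = 59333 / 516.61 = 114.85 kg/min

ṁ = 115 kg/min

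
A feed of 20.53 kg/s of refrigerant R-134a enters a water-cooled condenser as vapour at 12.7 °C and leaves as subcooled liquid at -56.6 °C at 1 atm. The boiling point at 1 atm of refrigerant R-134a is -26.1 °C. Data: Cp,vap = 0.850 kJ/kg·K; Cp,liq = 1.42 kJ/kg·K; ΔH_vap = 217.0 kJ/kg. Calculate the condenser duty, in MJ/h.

Q_c = 21700 MJ/h

vapour 12.7→-26.1 °C: -32.98 kJ/kg
condensation at -26.1 °C: -217 kJ/kg
liquid -26.1→-56.6 °C: -43.31 kJ/kg
Δh = -32.98 + -217 + -43.31 = -293.29 kJ/kg
Q = ṁ·Δh = 20.53 kg/s × -293.29 kJ/kg = -6021.2 kJ/s
|Q| = 6021.2 kW = 21676 MJ/h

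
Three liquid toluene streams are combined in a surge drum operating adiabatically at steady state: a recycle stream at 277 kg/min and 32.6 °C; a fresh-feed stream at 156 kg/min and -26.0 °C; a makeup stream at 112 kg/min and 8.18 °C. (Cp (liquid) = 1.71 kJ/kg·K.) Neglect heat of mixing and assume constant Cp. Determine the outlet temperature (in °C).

No heat crosses the boundary, so H_out = H_in.
Σ ṁᵢCp,ᵢTᵢ = 277×1.71×32.6 + 156×1.71×-26.0 + 112×1.71×8.18 = 10073
Σ ṁᵢCp,ᵢ = 277×1.71 + 156×1.71 + 112×1.71 = 931.95
T_out = 10073 / 931.95 = 10.808 °C

T_out = 10.8 °C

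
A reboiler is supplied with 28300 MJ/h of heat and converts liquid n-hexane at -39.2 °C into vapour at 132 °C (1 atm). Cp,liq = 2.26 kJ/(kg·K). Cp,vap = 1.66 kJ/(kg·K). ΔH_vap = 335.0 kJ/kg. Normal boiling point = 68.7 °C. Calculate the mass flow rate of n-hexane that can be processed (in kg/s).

Δh = 2.26×(68.7−-39.2) + 335.0 + 1.66×(132−68.7) = 683.93 kJ/kg
Q = 28300 MJ/h = 7861.1 kJ/s = 7861.1 kJ/s
ṁ = Q/Δh = 7861.1 / 683.93 = 11.494 kg/s

ṁ = 11.5 kg/s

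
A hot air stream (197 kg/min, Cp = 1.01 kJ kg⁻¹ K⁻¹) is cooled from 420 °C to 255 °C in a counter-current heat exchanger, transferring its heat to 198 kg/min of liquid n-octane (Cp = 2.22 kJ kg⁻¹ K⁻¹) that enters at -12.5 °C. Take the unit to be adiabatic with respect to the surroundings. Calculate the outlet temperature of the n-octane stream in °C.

Heat released by hot stream: Q = 197 × 1.01 × (420 − 255) = 32830 kJ/min
Energy balance on cold side (adiabatic exchanger): Q = ṁ_c·Cp_c·(T_c,out − T_c,in)
T_c,out = -12.5 + 32830/(198 × 2.22) = 62.188 °C

T_c,out = 62.2 °C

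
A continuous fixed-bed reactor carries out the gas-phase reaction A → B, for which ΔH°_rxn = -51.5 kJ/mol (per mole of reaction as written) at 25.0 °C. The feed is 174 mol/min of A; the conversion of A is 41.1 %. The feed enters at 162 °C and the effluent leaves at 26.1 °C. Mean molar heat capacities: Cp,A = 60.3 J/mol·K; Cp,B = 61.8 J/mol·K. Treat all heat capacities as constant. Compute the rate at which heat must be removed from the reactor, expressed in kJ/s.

Extent of reaction ξ = 0.411 × 174 = 71.514 mol/min
Reaction term: ξ·ΔH°_rxn = 71.514 × -51.5 = -3683 kJ/min
Sensible, feed 162→25 °C: -1437.4 kJ/min
Outlet flows (mol/min): A 102.49, B 71.514
Sensible, products 25→26.1 °C: 11.659 kJ/min
Q = ΔH = -5108.7 kJ/min = -85.146 kW
Heat removed = 85.146 kJ/s

Q_out = 85.1 kJ/s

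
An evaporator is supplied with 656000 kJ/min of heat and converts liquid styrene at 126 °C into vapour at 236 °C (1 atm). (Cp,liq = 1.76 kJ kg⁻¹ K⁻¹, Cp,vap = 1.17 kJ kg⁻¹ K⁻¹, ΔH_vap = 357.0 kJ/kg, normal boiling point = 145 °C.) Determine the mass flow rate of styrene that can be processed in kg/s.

ṁ = 22.0 kg/s

Δh = 1.76×(145−126) + 357.0 + 1.17×(236−145) = 496.91 kJ/kg
Q = 656000 kJ/min = 10933 kJ/s = 10933 kJ/s
ṁ = Q/Δh = 10933 / 496.91 = 22.003 kg/s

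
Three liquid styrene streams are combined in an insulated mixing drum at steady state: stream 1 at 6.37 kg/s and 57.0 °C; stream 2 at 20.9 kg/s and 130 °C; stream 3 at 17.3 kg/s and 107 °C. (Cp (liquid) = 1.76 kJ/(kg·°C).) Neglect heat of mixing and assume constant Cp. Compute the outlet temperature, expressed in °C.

No heat crosses the boundary, so H_out = H_in.
T_out = Σ ṁᵢCp,ᵢTᵢ / Σ ṁᵢCp,ᵢ
      = 8678.9 / 78.443 = 110.64 °C

T_out = 111 °C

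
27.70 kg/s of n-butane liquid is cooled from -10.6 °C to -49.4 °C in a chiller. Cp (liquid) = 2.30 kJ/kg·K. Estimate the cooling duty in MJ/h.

Q_c = 8900 MJ/h

Q = ṁ·Cp·ΔT = 27.70 × 2.30 × (-49.4 − -10.6) = -2471.9 kJ/s
Cooling duty = 8899 MJ/h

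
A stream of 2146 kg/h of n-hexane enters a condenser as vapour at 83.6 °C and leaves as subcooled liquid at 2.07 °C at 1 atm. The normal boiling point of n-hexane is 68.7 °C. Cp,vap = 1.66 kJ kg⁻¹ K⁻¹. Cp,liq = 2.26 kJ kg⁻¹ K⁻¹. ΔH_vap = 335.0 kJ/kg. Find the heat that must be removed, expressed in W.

Q_c = 304000 W

vapour 83.6→68.7 °C: -24.734 kJ/kg
condensation at 68.7 °C: -335 kJ/kg
liquid 68.7→2.07 °C: -150.58 kJ/kg
Δh = -24.734 + -335 + -150.58 = -510.32 kJ/kg
Q = ṁ·Δh = 2146 kg/h × -510.32 kJ/kg = -1.0951e+06 kJ/h
|Q| = 304.21 kW = 304210 W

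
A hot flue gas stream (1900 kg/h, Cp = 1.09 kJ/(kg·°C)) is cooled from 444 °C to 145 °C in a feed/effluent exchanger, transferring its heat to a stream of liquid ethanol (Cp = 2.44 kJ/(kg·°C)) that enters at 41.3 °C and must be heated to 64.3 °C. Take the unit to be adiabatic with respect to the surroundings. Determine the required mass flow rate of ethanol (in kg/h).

ṁ_c = 11000 kg/h

Heat released by hot stream: Q = 1900 × 1.09 × (444 − 145) = 619230 kJ/h
Energy balance on cold side (adiabatic exchanger): Q = ṁ_c·Cp_c·(T_c,out − T_c,in)
ṁ_c = 619230 / [2.44 × (64.3 − 41.3)] = 11034 kg/h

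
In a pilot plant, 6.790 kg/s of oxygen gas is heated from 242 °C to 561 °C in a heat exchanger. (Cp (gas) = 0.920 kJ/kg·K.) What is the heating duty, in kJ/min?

Q = 120000 kJ/min

Q = ṁ·Cp·ΔT = 6.790 × 0.920 × (561 − 242) = 1992.7 kJ/s
Heating duty = 119560 kJ/min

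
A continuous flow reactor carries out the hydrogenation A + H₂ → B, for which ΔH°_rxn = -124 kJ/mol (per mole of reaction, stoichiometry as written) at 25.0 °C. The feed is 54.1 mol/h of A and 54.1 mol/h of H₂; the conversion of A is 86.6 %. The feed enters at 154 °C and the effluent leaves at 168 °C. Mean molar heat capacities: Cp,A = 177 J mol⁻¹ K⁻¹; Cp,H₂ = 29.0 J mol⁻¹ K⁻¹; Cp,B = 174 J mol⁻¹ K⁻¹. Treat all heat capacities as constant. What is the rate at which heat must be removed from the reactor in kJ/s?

Q_out = 1.63 kJ/s

Extent of reaction ξ = 0.866 × 54.1 = 46.851 mol/h
Reaction term: ξ·ΔH°_rxn = 46.851 × -124 = -5809.5 kJ/h
Sensible, feed 154→25 °C: -1437.7 kJ/h
Outlet flows (mol/h): A 7.2494, H₂ 7.2494, B 46.851
Sensible, products 25→168 °C: 1379.3 kJ/h
Q = ΔH = -5867.8 kJ/h = -1.63 kW
Heat removed = 1.63 kJ/s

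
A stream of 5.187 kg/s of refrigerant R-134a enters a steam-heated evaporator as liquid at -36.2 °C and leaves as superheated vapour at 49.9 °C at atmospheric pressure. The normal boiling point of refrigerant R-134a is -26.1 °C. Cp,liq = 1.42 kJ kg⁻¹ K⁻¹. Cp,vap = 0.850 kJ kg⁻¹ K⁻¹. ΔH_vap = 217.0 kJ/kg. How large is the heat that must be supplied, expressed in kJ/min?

liquid -36.2→-26.1 °C: 14.342 kJ/kg
vaporisation at -26.1 °C: 217 kJ/kg
vapour -26.1→49.9 °C: 64.6 kJ/kg
Δh = 14.342 + 217 + 64.6 = 295.94 kJ/kg
Q = ṁ·Δh = 5.187 kg/s × 295.94 kJ/kg = 1535.1 kJ/s
|Q| = 1535.1 kW = 92103 kJ/min

Q = 92100 kJ/min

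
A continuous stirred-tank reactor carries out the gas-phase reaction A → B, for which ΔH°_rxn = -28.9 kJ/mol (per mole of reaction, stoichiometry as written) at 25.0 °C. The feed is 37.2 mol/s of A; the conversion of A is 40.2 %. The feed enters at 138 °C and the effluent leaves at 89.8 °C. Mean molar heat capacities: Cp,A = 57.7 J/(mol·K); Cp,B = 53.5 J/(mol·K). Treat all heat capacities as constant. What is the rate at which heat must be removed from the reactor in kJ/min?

Extent of reaction ξ = 0.402 × 37.2 = 14.954 mol/s
Reaction term: ξ·ΔH°_rxn = 14.954 × -28.9 = -432.18 kJ/s
Sensible, feed 138→25 °C: -242.55 kJ/s
Outlet flows (mol/s): A 22.246, B 14.954
Sensible, products 25→89.8 °C: 135.02 kJ/s
Q = ΔH = -539.71 kJ/s = -539.71 kW
Heat removed = 32383 kJ/min

Q_out = 32400 kJ/min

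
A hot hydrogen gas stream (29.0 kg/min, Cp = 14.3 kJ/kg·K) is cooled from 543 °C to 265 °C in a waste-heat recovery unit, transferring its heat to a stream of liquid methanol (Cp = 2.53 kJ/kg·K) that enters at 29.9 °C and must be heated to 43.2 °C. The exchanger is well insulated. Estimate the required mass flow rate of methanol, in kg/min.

Heat released by hot stream: Q = 29.0 × 14.3 × (543 − 265) = 115290 kJ/min
Energy balance on cold side (adiabatic exchanger): Q = ṁ_c·Cp_c·(T_c,out − T_c,in)
ṁ_c = 115290 / [2.53 × (43.2 − 29.9)] = 3426.2 kg/min

ṁ_c = 3430 kg/min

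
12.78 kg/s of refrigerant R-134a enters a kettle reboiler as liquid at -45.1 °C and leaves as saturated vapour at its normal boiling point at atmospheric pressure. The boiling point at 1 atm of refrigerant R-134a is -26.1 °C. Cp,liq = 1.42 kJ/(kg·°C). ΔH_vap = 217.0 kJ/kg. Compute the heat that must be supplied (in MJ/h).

liquid -45.1→-26.1 °C: 26.98 kJ/kg
vaporisation at -26.1 °C: 217 kJ/kg
Δh = 26.98 + 217 = 243.98 kJ/kg
Q = ṁ·Δh = 12.78 kg/s × 243.98 kJ/kg = 3118.1 kJ/s
|Q| = 3118.1 kW = 11225 MJ/h

Q = 11200 MJ/h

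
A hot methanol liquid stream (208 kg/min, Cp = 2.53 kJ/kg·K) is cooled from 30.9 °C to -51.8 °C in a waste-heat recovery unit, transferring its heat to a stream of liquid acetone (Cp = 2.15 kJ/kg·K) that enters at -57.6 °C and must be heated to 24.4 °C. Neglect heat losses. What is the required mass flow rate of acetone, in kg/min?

Heat released by hot stream: Q = 208 × 2.53 × (30.9 − -51.8) = 43520 kJ/min
Energy balance on cold side (adiabatic exchanger): Q = ṁ_c·Cp_c·(T_c,out − T_c,in)
ṁ_c = 43520 / [2.15 × (24.4 − -57.6)] = 246.85 kg/min

ṁ_c = 247 kg/min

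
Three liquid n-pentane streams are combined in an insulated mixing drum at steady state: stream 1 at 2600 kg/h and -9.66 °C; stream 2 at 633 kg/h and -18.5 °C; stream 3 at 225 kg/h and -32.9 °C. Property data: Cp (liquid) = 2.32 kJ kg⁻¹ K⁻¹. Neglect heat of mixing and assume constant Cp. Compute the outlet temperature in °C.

T_out = -12.8 °C

Energy balance with Q = 0: Σ ṁᵢCp,ᵢ(T_out − Tᵢ) = 0
Σ ṁᵢCp,ᵢTᵢ = 2600×2.32×-9.66 + 633×2.32×-18.5 + 225×2.32×-32.9 = -102610
Σ ṁᵢCp,ᵢ = 2600×2.32 + 633×2.32 + 225×2.32 = 8022.6
T_out = -102610 / 8022.6 = -12.79 °C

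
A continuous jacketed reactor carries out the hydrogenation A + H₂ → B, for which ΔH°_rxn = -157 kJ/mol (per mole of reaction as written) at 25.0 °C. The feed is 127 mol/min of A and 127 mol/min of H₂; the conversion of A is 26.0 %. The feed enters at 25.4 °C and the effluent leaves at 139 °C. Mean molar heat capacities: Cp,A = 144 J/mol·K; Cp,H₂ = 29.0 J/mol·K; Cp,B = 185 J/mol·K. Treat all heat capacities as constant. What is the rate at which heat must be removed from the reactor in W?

Extent of reaction ξ = 0.260 × 127 = 33.02 mol/min
Reaction term: ξ·ΔH°_rxn = 33.02 × -157 = -5184.1 kJ/min
Sensible, feed 25.4→25 °C: -8.7884 kJ/min
Outlet flows (mol/min): A 93.98, H₂ 93.98, B 33.02
Sensible, products 25→139 °C: 2549.9 kJ/min
Q = ΔH = -2643.1 kJ/min = -44.051 kW
Heat removed = 44051 W

Q_out = 44100 W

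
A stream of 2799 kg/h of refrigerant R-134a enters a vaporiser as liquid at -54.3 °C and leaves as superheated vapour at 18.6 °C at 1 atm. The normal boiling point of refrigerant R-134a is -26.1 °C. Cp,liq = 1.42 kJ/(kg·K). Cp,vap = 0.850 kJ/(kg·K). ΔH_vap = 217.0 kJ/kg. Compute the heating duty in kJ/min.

Q = 13800 kJ/min

liquid -54.3→-26.1 °C: 40.044 kJ/kg
vaporisation at -26.1 °C: 217 kJ/kg
vapour -26.1→18.6 °C: 37.995 kJ/kg
Δh = 40.044 + 217 + 37.995 = 295.04 kJ/kg
Q = ṁ·Δh = 2799 kg/h × 295.04 kJ/kg = 825810 kJ/h
|Q| = 229.39 kW = 13764 kJ/min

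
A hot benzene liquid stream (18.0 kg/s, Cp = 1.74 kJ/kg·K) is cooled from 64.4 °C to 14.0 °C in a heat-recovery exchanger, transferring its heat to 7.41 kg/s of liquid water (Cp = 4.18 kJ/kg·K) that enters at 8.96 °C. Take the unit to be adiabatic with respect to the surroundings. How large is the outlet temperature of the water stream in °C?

T_c,out = 59.9 °C

Heat released by hot stream: Q = 18.0 × 1.74 × (64.4 − 14.0) = 1578.5 kJ/s
Energy balance on cold side (adiabatic exchanger): Q = ṁ_c·Cp_c·(T_c,out − T_c,in)
T_c,out = 8.96 + 1578.5/(7.41 × 4.18) = 59.923 °C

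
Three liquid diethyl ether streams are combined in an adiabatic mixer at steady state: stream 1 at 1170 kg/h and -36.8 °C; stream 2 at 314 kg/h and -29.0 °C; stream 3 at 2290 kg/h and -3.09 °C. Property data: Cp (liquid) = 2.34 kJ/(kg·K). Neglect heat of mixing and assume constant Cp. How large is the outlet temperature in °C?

Energy balance with Q = 0: Σ ṁᵢCp,ᵢ(T_out − Tᵢ) = 0
Σ ṁᵢCp,ᵢTᵢ = 1170×2.34×-36.8 + 314×2.34×-29.0 + 2290×2.34×-3.09 = -138620
Σ ṁᵢCp,ᵢ = 1170×2.34 + 314×2.34 + 2290×2.34 = 8831.2
T_out = -138620 / 8831.2 = -15.696 °C

T_out = -15.7 °C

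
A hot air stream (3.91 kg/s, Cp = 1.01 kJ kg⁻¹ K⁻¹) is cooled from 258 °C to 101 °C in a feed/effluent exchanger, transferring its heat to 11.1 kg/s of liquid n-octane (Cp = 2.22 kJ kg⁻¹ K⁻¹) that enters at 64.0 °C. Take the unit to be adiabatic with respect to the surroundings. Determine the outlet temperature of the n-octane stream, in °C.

Heat released by hot stream: Q = 3.91 × 1.01 × (258 − 101) = 620.01 kJ/s
Energy balance on cold side (adiabatic exchanger): Q = ṁ_c·Cp_c·(T_c,out − T_c,in)
T_c,out = 64.0 + 620.01/(11.1 × 2.22) = 89.161 °C

T_c,out = 89.2 °C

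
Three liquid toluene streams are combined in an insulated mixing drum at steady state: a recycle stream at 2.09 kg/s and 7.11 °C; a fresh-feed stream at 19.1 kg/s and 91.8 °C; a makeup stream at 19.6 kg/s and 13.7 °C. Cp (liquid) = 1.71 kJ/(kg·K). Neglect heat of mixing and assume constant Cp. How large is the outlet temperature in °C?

Energy balance with Q = 0: Σ ṁᵢCp,ᵢ(T_out − Tᵢ) = 0
Σ ṁᵢCp,ᵢTᵢ = 2.09×1.71×7.11 + 19.1×1.71×91.8 + 19.6×1.71×13.7 = 3482.9
Σ ṁᵢCp,ᵢ = 2.09×1.71 + 19.1×1.71 + 19.6×1.71 = 69.751
T_out = 3482.9 / 69.751 = 49.933 °C

T_out = 49.9 °C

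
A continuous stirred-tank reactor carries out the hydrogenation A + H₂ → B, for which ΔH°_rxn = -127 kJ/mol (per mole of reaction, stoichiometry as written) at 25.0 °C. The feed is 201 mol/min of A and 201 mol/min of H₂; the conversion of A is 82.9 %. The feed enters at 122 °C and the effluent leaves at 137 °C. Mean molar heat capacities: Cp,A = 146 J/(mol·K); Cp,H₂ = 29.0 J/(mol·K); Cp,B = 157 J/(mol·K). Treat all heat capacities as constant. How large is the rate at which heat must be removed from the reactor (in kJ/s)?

Extent of reaction ξ = 0.829 × 201 = 166.63 mol/min
Reaction term: ξ·ΔH°_rxn = 166.63 × -127 = -21162 kJ/min
Sensible, feed 122→25 °C: -3412 kJ/min
Outlet flows (mol/min): A 34.371, H₂ 34.371, B 166.63
Sensible, products 25→137 °C: 3603.7 kJ/min
Q = ΔH = -20970 kJ/min = -349.5 kW
Heat removed = 349.5 kJ/s

Q_out = 350 kJ/s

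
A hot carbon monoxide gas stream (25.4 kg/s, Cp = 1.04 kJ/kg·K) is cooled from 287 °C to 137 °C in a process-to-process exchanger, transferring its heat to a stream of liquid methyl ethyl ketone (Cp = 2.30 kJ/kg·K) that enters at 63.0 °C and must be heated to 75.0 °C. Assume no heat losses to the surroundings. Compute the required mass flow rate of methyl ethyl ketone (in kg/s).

Heat released by hot stream: Q = 25.4 × 1.04 × (287 − 137) = 3962.4 kJ/s
Energy balance on cold side (adiabatic exchanger): Q = ṁ_c·Cp_c·(T_c,out − T_c,in)
ṁ_c = 3962.4 / [2.30 × (75.0 − 63.0)] = 143.57 kg/s

ṁ_c = 144 kg/s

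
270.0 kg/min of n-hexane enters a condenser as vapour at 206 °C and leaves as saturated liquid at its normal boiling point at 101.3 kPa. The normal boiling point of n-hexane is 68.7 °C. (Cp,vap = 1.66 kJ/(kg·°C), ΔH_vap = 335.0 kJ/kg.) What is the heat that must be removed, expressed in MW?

vapour 206→68.7 °C: -227.92 kJ/kg
condensation at 68.7 °C: -335 kJ/kg
Δh = -227.92 + -335 = -562.92 kJ/kg
Q = ṁ·Δh = 270.0 kg/min × -562.92 kJ/kg = -151990 kJ/min
|Q| = 2533.1 kW = 2.5331 MW

Q_c = 2.53 MW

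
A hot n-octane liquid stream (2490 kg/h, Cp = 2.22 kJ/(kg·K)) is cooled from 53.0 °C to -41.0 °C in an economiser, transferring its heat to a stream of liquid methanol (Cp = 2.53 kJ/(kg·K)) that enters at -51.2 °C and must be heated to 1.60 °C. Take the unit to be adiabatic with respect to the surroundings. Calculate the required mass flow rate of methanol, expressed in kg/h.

Heat released by hot stream: Q = 2490 × 2.22 × (53.0 − -41.0) = 519610 kJ/h
Energy balance on cold side (adiabatic exchanger): Q = ṁ_c·Cp_c·(T_c,out − T_c,in)
ṁ_c = 519610 / [2.53 × (1.60 − -51.2)] = 3889.8 kg/h

ṁ_c = 3890 kg/h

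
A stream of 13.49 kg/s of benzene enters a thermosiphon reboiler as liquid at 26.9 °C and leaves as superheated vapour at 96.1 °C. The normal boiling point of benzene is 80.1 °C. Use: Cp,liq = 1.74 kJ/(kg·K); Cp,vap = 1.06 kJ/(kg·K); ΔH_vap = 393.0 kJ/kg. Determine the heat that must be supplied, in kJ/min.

Q = 407000 kJ/min

liquid 26.9→80.1 °C: 92.568 kJ/kg
vaporisation at 80.1 °C: 393 kJ/kg
vapour 80.1→96.1 °C: 16.96 kJ/kg
Δh = 92.568 + 393 + 16.96 = 502.53 kJ/kg
Q = ṁ·Δh = 13.49 kg/s × 502.53 kJ/kg = 6779.1 kJ/s
|Q| = 6779.1 kW = 406750 kJ/min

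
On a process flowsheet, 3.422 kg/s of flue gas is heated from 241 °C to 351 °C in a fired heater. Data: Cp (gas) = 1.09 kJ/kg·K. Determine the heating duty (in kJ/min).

Q = ṁ·Cp·ΔT = 3.422 × 1.09 × (351 − 241) = 410.3 kJ/s
Heating duty = 24618 kJ/min

Q = 24600 kJ/min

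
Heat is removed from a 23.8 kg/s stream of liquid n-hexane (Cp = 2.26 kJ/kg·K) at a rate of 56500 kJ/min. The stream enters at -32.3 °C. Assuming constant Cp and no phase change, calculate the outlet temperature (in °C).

Q = 56500 kJ/min = 941.67 kJ/s
ΔT = Q/(ṁ·Cp) = 941.67/(23.8×2.26) = 17.507 K
T_out = -32.3 − 17.507 = -49.807 °C

T_out = -49.8 °C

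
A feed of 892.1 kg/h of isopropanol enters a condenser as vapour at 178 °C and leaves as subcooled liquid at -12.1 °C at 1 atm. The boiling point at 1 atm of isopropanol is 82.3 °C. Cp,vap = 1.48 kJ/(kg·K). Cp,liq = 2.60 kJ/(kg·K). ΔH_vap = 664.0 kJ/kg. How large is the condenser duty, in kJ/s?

vapour 178→82.3 °C: -141.64 kJ/kg
condensation at 82.3 °C: -664 kJ/kg
liquid 82.3→-12.1 °C: -245.44 kJ/kg
Δh = -141.64 + -664 + -245.44 = -1051.1 kJ/kg
Q = ṁ·Δh = 892.1 kg/h × -1051.1 kJ/kg = -937660 kJ/h
|Q| = 260.46 kW

Q_c = 260 kJ/s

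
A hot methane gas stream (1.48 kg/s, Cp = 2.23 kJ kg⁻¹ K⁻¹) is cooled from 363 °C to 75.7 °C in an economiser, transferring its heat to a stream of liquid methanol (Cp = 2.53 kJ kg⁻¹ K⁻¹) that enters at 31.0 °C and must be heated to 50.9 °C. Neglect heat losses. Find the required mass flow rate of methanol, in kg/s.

Heat released by hot stream: Q = 1.48 × 2.23 × (363 − 75.7) = 948.2 kJ/s
Energy balance on cold side (adiabatic exchanger): Q = ṁ_c·Cp_c·(T_c,out − T_c,in)
ṁ_c = 948.2 / [2.53 × (50.9 − 31.0)] = 18.833 kg/s

ṁ_c = 18.8 kg/s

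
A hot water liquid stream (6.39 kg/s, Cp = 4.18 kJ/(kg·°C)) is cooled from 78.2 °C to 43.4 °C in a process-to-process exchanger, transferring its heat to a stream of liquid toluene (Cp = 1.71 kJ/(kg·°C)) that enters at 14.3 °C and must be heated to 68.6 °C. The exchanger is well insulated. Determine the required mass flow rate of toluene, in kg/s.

Heat released by hot stream: Q = 6.39 × 4.18 × (78.2 − 43.4) = 929.51 kJ/s
Energy balance on cold side (adiabatic exchanger): Q = ṁ_c·Cp_c·(T_c,out − T_c,in)
ṁ_c = 929.51 / [1.71 × (68.6 − 14.3)] = 10.011 kg/s

ṁ_c = 10.0 kg/s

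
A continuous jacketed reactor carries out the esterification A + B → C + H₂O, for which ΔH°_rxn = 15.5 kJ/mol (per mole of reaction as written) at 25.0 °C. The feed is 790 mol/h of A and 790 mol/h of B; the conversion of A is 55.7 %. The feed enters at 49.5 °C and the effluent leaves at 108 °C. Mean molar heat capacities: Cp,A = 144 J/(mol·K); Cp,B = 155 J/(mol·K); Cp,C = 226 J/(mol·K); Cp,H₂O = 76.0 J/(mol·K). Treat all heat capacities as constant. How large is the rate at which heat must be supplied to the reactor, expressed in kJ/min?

Q_in = 346 kJ/min

Extent of reaction ξ = 0.557 × 790 = 440.03 mol/h
Reaction term: ξ·ΔH°_rxn = 440.03 × 15.5 = 6820.5 kJ/h
Sensible, feed 49.5→25 °C: -5787.1 kJ/h
Outlet flows (mol/h): A 349.97, B 349.97, C 440.03, H₂O 440.03
Sensible, products 25→108 °C: 19715 kJ/h
Q = ΔH = 20748 kJ/h = 5.7634 kW
Heat supplied = 345.81 kJ/min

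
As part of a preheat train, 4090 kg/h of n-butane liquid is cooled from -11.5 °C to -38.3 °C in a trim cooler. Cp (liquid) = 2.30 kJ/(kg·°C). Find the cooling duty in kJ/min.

Q_c = 4200 kJ/min

Q = ṁ·Cp·ΔT = 4090 × 2.30 × (-38.3 − -11.5) = -252110 kJ/h
Converting: 252110 / 3600 s = 70.03 kW
Cooling duty = 4201.8 kJ/min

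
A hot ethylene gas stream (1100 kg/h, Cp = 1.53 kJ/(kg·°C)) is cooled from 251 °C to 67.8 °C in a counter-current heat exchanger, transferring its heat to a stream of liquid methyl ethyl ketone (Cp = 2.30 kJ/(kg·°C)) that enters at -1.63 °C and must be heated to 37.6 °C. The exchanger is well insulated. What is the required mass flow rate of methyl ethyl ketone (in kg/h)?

Heat released by hot stream: Q = 1100 × 1.53 × (251 − 67.8) = 308330 kJ/h
Energy balance on cold side (adiabatic exchanger): Q = ṁ_c·Cp_c·(T_c,out − T_c,in)
ṁ_c = 308330 / [2.30 × (37.6 − -1.63)] = 3417.1 kg/h

ṁ_c = 3420 kg/h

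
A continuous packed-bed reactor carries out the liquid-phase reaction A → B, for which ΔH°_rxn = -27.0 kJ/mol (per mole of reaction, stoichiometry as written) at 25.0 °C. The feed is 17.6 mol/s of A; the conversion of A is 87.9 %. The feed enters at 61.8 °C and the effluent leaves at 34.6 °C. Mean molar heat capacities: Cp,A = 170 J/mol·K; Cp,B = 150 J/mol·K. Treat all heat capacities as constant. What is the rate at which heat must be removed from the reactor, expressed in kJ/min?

Q_out = 30100 kJ/min

Extent of reaction ξ = 0.879 × 17.6 = 15.47 mol/s
Reaction term: ξ·ΔH°_rxn = 15.47 × -27.0 = -417.7 kJ/s
Sensible, feed 61.8→25 °C: -110.11 kJ/s
Outlet flows (mol/s): A 2.1296, B 15.47
Sensible, products 25→34.6 °C: 25.753 kJ/s
Q = ΔH = -502.05 kJ/s = -502.05 kW
Heat removed = 30123 kJ/min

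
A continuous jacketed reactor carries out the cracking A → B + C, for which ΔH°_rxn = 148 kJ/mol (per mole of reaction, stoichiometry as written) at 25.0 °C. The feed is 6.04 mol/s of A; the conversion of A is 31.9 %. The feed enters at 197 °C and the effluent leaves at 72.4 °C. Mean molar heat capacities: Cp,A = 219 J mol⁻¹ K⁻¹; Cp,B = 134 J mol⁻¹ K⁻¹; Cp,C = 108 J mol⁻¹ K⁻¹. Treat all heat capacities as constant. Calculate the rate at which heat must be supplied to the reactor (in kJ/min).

Q_in = 7350 kJ/min

Extent of reaction ξ = 0.319 × 6.04 = 1.9268 mol/s
Reaction term: ξ·ΔH°_rxn = 1.9268 × 148 = 285.16 kJ/s
Sensible, feed 197→25 °C: -227.51 kJ/s
Outlet flows (mol/s): A 4.1132, B 1.9268, C 1.9268
Sensible, products 25→72.4 °C: 64.799 kJ/s
Q = ΔH = 122.45 kJ/s = 122.45 kW
Heat supplied = 7346.7 kJ/min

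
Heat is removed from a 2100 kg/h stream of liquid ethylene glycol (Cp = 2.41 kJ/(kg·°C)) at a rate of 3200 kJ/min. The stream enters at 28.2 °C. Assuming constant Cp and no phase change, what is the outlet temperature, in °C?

Q = 3200 kJ/min = 192000 kJ/h
ΔT = Q/(ṁ·Cp) = 192000/(2100×2.41) = 37.937 K
T_out = 28.2 − 37.937 = -9.7372 °C

T_out = -9.74 °C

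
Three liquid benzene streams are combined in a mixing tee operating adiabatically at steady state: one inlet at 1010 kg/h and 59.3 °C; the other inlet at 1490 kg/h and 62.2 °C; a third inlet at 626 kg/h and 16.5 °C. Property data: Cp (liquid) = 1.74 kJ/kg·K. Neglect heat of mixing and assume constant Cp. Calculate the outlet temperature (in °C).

T_out = 52.1 °C

Energy balance with Q = 0: Σ ṁᵢCp,ᵢ(T_out − Tᵢ) = 0
T_out = Σ ṁᵢCp,ᵢTᵢ / Σ ṁᵢCp,ᵢ
      = 283450 / 5439.2 = 52.111 °C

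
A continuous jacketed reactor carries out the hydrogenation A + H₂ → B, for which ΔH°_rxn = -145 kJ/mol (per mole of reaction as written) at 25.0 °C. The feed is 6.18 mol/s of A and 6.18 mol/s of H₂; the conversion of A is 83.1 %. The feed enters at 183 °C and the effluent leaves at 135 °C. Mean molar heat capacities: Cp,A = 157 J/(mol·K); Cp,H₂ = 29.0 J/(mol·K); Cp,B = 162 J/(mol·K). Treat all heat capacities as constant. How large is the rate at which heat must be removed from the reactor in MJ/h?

Q_out = 2930 MJ/h

Extent of reaction ξ = 0.831 × 6.18 = 5.1356 mol/s
Reaction term: ξ·ΔH°_rxn = 5.1356 × -145 = -744.66 kJ/s
Sensible, feed 183→25 °C: -181.62 kJ/s
Outlet flows (mol/s): A 1.0444, H₂ 1.0444, B 5.1356
Sensible, products 25→135 °C: 112.88 kJ/s
Q = ΔH = -813.39 kJ/s = -813.39 kW
Heat removed = 2928.2 MJ/h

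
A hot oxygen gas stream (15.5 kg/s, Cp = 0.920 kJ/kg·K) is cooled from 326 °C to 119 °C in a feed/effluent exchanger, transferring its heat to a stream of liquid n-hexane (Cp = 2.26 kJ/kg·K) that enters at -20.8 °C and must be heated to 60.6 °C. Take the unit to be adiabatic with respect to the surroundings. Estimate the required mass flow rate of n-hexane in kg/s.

Heat released by hot stream: Q = 15.5 × 0.920 × (326 − 119) = 2951.8 kJ/s
Energy balance on cold side (adiabatic exchanger): Q = ṁ_c·Cp_c·(T_c,out − T_c,in)
ṁ_c = 2951.8 / [2.26 × (60.6 − -20.8)] = 16.046 kg/s

ṁ_c = 16.0 kg/s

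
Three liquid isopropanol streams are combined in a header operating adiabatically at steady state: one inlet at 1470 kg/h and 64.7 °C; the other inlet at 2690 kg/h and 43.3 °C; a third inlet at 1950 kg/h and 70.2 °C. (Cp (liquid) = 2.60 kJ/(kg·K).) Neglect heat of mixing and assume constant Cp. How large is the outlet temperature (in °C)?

Adiabatic, steady state ⇒ Σ ṁᵢCp,ᵢ(T_out − Tᵢ) = 0
Σ ṁᵢCp,ᵢTᵢ = 1470×2.60×64.7 + 2690×2.60×43.3 + 1950×2.60×70.2 = 906040
Σ ṁᵢCp,ᵢ = 1470×2.60 + 2690×2.60 + 1950×2.60 = 15886
T_out = 906040 / 15886 = 57.034 °C

T_out = 57.0 °C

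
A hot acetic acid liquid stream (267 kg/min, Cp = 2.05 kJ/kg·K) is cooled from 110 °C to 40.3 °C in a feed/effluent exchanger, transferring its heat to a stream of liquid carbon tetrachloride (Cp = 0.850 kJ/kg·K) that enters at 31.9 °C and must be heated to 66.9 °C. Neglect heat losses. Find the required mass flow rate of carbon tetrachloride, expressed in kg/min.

ṁ_c = 1280 kg/min

Heat released by hot stream: Q = 267 × 2.05 × (110 − 40.3) = 38150 kJ/min
Energy balance on cold side (adiabatic exchanger): Q = ṁ_c·Cp_c·(T_c,out − T_c,in)
ṁ_c = 38150 / [0.850 × (66.9 − 31.9)] = 1282.4 kg/min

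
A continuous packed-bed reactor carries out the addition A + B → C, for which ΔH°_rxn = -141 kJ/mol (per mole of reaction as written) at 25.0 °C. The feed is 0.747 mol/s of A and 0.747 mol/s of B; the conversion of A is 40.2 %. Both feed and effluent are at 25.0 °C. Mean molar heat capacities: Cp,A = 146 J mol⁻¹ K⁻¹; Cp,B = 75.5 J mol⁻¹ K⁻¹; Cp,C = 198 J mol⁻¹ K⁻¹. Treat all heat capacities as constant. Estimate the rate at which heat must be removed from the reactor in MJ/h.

Q_out = 152 MJ/h

Extent of reaction ξ = 0.402 × 0.747 = 0.30029 mol/s
Reaction term: ξ·ΔH°_rxn = 0.30029 × -141 = -42.341 kJ/s
Q = ΔH = -42.341 kJ/s = -42.341 kW
Heat removed = 152.43 MJ/h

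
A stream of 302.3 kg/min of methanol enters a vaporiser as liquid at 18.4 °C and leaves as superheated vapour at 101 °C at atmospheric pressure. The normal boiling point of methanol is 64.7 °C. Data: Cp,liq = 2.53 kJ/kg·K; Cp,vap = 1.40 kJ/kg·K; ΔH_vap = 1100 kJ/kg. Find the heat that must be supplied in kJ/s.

liquid 18.4→64.7 °C: 117.14 kJ/kg
vaporisation at 64.7 °C: 1100 kJ/kg
vapour 64.7→101 °C: 50.82 kJ/kg
Δh = 117.14 + 1100 + 50.82 = 1268 kJ/kg
Q = ṁ·Δh = 302.3 kg/min × 1268 kJ/kg = 383300 kJ/min
|Q| = 6388.4 kW

Q = 6390 kJ/s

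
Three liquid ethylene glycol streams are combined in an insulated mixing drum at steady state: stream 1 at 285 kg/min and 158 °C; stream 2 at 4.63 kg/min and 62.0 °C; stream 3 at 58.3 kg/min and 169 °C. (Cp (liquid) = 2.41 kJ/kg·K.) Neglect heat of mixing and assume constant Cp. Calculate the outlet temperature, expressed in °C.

T_out = 159 °C

Energy balance with Q = 0: Σ ṁᵢCp,ᵢ(T_out − Tᵢ) = 0
T_out = Σ ṁᵢCp,ᵢTᵢ / Σ ṁᵢCp,ᵢ
      = 132960 / 838.51 = 158.57 °C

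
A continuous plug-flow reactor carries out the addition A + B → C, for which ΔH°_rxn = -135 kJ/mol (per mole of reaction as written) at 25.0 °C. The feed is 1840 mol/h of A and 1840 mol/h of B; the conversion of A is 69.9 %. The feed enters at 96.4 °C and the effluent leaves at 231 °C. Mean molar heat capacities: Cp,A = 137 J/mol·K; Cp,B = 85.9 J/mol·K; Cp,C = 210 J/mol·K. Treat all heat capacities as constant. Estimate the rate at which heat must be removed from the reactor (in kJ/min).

Q_out = 2030 kJ/min

Extent of reaction ξ = 0.699 × 1840 = 1286.2 mol/h
Reaction term: ξ·ΔH°_rxn = 1286.2 × -135 = -173630 kJ/h
Sensible, feed 96.4→25 °C: -29284 kJ/h
Outlet flows (mol/h): A 553.84, B 553.84, C 1286.2
Sensible, products 25→231 °C: 81070 kJ/h
Q = ΔH = -121850 kJ/h = -33.846 kW
Heat removed = 2030.8 kJ/min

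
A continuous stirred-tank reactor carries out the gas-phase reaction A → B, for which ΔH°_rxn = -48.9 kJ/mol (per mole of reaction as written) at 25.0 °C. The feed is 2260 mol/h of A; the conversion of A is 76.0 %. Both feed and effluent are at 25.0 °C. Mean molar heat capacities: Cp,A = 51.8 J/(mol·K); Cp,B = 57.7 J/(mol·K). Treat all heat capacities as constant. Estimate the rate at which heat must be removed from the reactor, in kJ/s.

Extent of reaction ξ = 0.760 × 2260 = 1717.6 mol/h
Reaction term: ξ·ΔH°_rxn = 1717.6 × -48.9 = -83991 kJ/h
Q = ΔH = -83991 kJ/h = -23.331 kW
Heat removed = 23.331 kJ/s

Q_out = 23.3 kJ/s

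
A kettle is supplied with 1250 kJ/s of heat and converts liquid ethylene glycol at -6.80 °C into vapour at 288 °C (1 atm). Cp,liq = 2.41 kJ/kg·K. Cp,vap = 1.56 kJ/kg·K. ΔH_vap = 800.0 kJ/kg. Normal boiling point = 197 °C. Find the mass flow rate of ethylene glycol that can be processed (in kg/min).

ṁ = 52.3 kg/min

Δh = 2.41×(197−-6.80) + 800.0 + 1.56×(288−197) = 1433.1 kJ/kg
Q = 1250 kJ/s = 1250 kJ/s = 75000 kJ/min
ṁ = Q/Δh = 75000 / 1433.1 = 52.333 kg/min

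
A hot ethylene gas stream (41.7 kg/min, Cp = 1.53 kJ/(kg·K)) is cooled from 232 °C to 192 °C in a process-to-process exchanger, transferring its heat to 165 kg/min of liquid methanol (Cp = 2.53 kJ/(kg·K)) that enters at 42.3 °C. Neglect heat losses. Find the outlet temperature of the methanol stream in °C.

Heat released by hot stream: Q = 41.7 × 1.53 × (232 − 192) = 2552 kJ/min
Energy balance on cold side (adiabatic exchanger): Q = ṁ_c·Cp_c·(T_c,out − T_c,in)
T_c,out = 42.3 + 2552/(165 × 2.53) = 48.413 °C

T_c,out = 48.4 °C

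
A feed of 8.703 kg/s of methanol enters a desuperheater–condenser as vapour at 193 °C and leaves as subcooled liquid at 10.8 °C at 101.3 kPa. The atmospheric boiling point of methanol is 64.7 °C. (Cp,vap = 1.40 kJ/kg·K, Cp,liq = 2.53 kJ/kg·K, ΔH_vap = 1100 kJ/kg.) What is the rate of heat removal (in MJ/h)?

Q_c = 44400 MJ/h

vapour 193→64.7 °C: -179.62 kJ/kg
condensation at 64.7 °C: -1100 kJ/kg
liquid 64.7→10.8 °C: -136.37 kJ/kg
Δh = -179.62 + -1100 + -136.37 = -1416 kJ/kg
Q = ṁ·Δh = 8.703 kg/s × -1416 kJ/kg = -12323 kJ/s
|Q| = 12323 kW = 44364 MJ/h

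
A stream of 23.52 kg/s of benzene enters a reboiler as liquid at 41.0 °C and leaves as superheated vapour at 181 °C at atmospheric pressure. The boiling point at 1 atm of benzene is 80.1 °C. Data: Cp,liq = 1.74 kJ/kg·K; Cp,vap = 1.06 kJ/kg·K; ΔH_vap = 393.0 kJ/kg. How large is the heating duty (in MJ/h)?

Q = 48100 MJ/h

liquid 41.0→80.1 °C: 68.034 kJ/kg
vaporisation at 80.1 °C: 393 kJ/kg
vapour 80.1→181 °C: 106.95 kJ/kg
Δh = 68.034 + 393 + 106.95 = 567.99 kJ/kg
Q = ṁ·Δh = 23.52 kg/s × 567.99 kJ/kg = 13359 kJ/s
|Q| = 13359 kW = 48093 MJ/h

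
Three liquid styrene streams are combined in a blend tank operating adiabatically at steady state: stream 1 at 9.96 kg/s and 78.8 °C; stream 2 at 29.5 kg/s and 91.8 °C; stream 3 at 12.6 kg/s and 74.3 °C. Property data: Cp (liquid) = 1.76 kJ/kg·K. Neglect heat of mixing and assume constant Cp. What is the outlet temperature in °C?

T_out = 85.1 °C

Energy balance with Q = 0: Σ ṁᵢCp,ᵢ(T_out − Tᵢ) = 0
T_out = Σ ṁᵢCp,ᵢTᵢ / Σ ṁᵢCp,ᵢ
      = 7795.3 / 91.626 = 85.077 °C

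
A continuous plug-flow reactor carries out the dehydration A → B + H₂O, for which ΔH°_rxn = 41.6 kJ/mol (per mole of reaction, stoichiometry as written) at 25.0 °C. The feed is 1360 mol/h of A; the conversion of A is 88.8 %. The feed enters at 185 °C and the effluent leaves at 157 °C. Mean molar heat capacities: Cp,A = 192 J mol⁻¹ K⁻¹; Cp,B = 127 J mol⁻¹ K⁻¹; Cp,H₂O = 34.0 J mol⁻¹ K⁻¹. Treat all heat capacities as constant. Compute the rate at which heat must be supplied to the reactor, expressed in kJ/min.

Extent of reaction ξ = 0.888 × 1360 = 1207.7 mol/h
Reaction term: ξ·ΔH°_rxn = 1207.7 × 41.6 = 50239 kJ/h
Sensible, feed 185→25 °C: -41779 kJ/h
Outlet flows (mol/h): A 152.32, B 1207.7, H₂O 1207.7
Sensible, products 25→157 °C: 29526 kJ/h
Q = ΔH = 37986 kJ/h = 10.552 kW
Heat supplied = 633.11 kJ/min

Q_in = 633 kJ/min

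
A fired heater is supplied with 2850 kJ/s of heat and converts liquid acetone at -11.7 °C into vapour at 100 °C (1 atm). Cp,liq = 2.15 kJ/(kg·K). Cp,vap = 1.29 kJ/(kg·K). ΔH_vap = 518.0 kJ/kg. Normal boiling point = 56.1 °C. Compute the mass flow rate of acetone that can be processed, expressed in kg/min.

Δh = 2.15×(56.1−-11.7) + 518.0 + 1.29×(100−56.1) = 720.4 kJ/kg
Q = 2850 kJ/s = 2850 kJ/s = 171000 kJ/min
ṁ = Q/Δh = 171000 / 720.4 = 237.37 kg/min

ṁ = 237 kg/min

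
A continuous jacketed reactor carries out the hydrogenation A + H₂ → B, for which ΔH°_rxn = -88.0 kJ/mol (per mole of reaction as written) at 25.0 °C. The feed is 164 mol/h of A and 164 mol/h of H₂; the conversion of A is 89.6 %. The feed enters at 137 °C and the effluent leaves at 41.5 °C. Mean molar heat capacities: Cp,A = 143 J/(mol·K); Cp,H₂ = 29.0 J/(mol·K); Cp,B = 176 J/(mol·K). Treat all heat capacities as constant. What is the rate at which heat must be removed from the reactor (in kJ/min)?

Extent of reaction ξ = 0.896 × 164 = 146.94 mol/h
Reaction term: ξ·ΔH°_rxn = 146.94 × -88.0 = -12931 kJ/h
Sensible, feed 137→25 °C: -3159.3 kJ/h
Outlet flows (mol/h): A 17.056, H₂ 17.056, B 146.94
Sensible, products 25→41.5 °C: 475.13 kJ/h
Q = ΔH = -15615 kJ/h = -4.3376 kW
Heat removed = 260.25 kJ/min

Q_out = 260 kJ/min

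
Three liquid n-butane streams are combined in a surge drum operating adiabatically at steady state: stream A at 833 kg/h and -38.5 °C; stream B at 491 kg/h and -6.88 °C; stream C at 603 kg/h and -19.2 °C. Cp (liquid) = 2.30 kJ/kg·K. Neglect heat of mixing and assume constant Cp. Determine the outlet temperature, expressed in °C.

T_out = -24.4 °C

No heat crosses the boundary, so H_out = H_in.
T_out = Σ ṁᵢCp,ᵢTᵢ / Σ ṁᵢCp,ᵢ
      = -108160 / 4432.1 = -24.404 °C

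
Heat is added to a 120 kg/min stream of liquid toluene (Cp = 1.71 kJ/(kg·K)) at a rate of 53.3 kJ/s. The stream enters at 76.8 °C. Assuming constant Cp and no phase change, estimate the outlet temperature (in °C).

T_out = 92.4 °C

Q = 53.3 kJ/s = 3198 kJ/min
ΔT = Q/(ṁ·Cp) = 3198/(120×1.71) = 15.585 K
T_out = 76.8 + 15.585 = 92.385 °C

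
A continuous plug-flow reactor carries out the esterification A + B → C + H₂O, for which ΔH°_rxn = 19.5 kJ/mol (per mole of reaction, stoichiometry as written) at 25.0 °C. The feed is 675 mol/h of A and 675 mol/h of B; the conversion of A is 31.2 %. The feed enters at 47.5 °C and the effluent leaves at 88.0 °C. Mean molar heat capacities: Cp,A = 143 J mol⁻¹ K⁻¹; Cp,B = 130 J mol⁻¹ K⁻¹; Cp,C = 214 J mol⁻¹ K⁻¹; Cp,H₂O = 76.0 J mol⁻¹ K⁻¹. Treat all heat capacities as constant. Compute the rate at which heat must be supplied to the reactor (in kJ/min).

Extent of reaction ξ = 0.312 × 675 = 210.6 mol/h
Reaction term: ξ·ΔH°_rxn = 210.6 × 19.5 = 4106.7 kJ/h
Sensible, feed 47.5→25 °C: -4146.2 kJ/h
Outlet flows (mol/h): A 464.4, B 464.4, C 210.6, H₂O 210.6
Sensible, products 25→88.0 °C: 11835 kJ/h
Q = ΔH = 11795 kJ/h = 3.2765 kW
Heat supplied = 196.59 kJ/min

Q_in = 197 kJ/min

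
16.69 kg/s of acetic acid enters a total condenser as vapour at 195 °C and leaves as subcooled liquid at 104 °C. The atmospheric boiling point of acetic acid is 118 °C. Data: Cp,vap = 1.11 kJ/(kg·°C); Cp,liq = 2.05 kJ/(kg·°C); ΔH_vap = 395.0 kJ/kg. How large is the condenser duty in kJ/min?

vapour 195→118 °C: -85.47 kJ/kg
condensation at 118 °C: -395 kJ/kg
liquid 118→104 °C: -28.7 kJ/kg
Δh = -85.47 + -395 + -28.7 = -509.17 kJ/kg
Q = ṁ·Δh = 16.69 kg/s × -509.17 kJ/kg = -8498 kJ/s
|Q| = 8498 kW = 509880 kJ/min

Q_c = 510000 kJ/min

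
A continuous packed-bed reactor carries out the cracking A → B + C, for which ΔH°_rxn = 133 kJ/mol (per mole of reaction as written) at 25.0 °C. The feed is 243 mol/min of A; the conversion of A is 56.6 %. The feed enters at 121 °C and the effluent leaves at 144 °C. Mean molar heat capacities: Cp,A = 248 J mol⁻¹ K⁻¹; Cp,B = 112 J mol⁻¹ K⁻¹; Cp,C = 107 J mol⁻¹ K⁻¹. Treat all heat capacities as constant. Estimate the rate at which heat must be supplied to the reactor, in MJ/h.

Q_in = 1150 MJ/h

Extent of reaction ξ = 0.566 × 243 = 137.54 mol/min
Reaction term: ξ·ΔH°_rxn = 137.54 × 133 = 18293 kJ/min
Sensible, feed 121→25 °C: -5785.3 kJ/min
Outlet flows (mol/min): A 105.46, B 137.54, C 137.54
Sensible, products 25→144 °C: 6696.8 kJ/min
Q = ΔH = 19204 kJ/min = 320.07 kW
Heat supplied = 1152.2 MJ/h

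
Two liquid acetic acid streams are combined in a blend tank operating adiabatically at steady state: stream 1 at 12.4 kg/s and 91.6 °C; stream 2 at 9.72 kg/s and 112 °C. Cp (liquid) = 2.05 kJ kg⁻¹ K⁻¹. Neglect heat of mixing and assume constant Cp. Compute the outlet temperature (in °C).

T_out = 101 °C

Adiabatic, steady state ⇒ Σ ṁᵢCp,ᵢ(T_out − Tᵢ) = 0
T_out = Σ ṁᵢCp,ᵢTᵢ / Σ ṁᵢCp,ᵢ
      = 4560.2 / 45.346 = 100.56 °C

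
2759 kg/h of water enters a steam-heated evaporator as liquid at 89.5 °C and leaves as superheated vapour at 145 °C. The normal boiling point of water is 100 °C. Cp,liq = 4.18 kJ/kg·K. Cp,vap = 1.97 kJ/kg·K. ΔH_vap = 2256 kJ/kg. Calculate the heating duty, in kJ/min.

liquid 89.5→100 °C: 43.89 kJ/kg
vaporisation at 100 °C: 2256 kJ/kg
vapour 100→145 °C: 88.65 kJ/kg
Δh = 43.89 + 2256 + 88.65 = 2388.5 kJ/kg
Q = ṁ·Δh = 2759 kg/h × 2388.5 kJ/kg = 6.59e+06 kJ/h
|Q| = 1830.6 kW = 109830 kJ/min

Q = 110000 kJ/min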